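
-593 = -593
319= 319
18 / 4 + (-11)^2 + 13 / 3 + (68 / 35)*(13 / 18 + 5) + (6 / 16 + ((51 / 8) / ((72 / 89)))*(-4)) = 553417 / 5040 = 109.80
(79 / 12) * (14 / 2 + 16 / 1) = 1817 / 12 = 151.42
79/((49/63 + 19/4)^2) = 102384/39601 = 2.59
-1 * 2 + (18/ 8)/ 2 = -7/ 8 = -0.88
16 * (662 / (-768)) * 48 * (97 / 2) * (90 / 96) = -481605 / 16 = -30100.31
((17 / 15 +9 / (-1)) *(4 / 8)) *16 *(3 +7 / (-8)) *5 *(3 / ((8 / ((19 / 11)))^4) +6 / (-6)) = 59757308719 / 89954304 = 664.31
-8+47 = 39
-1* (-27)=27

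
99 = 99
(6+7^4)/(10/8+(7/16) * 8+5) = 9628/39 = 246.87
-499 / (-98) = 499 / 98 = 5.09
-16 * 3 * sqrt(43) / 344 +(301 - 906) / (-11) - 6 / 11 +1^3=610 / 11 - 6 * sqrt(43) / 43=54.54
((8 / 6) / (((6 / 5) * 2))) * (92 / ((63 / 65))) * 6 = 316.40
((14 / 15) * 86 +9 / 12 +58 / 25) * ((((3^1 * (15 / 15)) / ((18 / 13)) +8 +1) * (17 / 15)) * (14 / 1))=199332973 / 13500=14765.41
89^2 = 7921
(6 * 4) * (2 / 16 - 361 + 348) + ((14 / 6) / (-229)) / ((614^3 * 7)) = -49138322906953 / 159023698728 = -309.00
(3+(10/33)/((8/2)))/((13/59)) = 11977/858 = 13.96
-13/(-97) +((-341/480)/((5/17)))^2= 3334585273/558720000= 5.97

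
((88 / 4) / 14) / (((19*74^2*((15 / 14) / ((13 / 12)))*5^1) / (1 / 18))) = 143 / 842756400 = 0.00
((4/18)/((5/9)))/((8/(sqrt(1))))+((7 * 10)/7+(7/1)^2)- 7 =1041/20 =52.05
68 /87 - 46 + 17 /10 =-37861 /870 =-43.52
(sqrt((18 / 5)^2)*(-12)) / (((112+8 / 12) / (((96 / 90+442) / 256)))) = -0.66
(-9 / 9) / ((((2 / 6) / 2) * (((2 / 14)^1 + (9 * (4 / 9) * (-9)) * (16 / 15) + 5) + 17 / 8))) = 1680 / 8717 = 0.19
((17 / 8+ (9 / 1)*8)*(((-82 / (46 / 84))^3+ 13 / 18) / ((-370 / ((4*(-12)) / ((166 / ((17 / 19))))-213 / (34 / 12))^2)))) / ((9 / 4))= 49536262422412774060574837 / 29119839099668910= 1701117312.25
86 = 86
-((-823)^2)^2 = -458774574241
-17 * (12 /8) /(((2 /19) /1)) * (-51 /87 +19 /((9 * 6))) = 56.77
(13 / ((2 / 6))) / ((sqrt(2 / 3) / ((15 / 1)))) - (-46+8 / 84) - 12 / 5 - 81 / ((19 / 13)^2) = 211703 / 37905+585 * sqrt(6) / 2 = 722.06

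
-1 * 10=-10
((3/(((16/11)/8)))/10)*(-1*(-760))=1254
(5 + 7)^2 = 144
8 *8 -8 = 56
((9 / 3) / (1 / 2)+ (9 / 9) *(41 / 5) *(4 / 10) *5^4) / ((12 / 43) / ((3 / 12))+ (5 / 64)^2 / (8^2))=23175626752 / 12583987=1841.68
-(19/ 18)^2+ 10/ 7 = 0.31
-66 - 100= -166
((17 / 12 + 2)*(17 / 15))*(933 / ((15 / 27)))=650301 / 100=6503.01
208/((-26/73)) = -584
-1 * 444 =-444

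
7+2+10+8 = 27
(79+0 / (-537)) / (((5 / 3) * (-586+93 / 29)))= -6873 / 84505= -0.08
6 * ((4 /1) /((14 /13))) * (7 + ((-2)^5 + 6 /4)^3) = -8850075 /14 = -632148.21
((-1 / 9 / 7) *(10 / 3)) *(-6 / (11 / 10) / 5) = 40 / 693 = 0.06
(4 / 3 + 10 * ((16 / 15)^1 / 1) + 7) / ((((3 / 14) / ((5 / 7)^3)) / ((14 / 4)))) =2375 / 21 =113.10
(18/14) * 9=81/7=11.57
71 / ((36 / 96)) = 189.33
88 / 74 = 44 / 37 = 1.19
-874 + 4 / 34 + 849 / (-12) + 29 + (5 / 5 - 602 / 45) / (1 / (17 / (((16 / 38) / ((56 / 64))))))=-66238769 / 48960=-1352.92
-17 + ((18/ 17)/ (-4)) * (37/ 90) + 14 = -3.11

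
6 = 6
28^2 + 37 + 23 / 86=70629 / 86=821.27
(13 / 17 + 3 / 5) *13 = 1508 / 85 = 17.74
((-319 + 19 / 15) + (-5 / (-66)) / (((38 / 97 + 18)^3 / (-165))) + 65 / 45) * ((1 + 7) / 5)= -161626941238789 / 319379529600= -506.07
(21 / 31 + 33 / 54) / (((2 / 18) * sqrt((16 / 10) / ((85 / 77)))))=3595 * sqrt(2618) / 19096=9.63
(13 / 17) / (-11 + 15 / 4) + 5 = 2413 / 493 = 4.89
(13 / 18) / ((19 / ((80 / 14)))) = 0.22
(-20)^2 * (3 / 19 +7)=54400 / 19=2863.16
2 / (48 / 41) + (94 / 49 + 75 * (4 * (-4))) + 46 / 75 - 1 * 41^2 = -84576743 / 29400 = -2876.76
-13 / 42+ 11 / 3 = 47 / 14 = 3.36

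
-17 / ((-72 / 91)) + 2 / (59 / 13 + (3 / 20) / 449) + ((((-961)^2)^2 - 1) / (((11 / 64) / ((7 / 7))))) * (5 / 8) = 118318776142284899233 / 38149848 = 3101421954349.20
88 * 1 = 88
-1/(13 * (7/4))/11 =-4/1001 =-0.00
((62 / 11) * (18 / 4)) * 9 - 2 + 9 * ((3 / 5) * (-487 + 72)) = -22162 / 11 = -2014.73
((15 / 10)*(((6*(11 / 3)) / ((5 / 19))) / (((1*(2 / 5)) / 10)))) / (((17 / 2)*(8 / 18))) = 28215 / 34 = 829.85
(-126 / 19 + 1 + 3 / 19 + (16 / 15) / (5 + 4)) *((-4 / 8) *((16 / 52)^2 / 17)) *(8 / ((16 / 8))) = 25856 / 433485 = 0.06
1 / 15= 0.07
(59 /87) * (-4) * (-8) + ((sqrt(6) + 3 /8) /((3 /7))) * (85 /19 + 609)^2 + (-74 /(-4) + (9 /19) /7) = 144812990711 /439698 + 951036352 * sqrt(6) /1083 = 2480365.68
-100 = -100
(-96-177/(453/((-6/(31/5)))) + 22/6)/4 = -22.99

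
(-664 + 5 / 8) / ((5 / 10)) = -5307 / 4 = -1326.75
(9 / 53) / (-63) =-1 / 371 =-0.00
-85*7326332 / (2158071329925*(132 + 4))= -1831583 / 863228531970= -0.00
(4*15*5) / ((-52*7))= -75 / 91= -0.82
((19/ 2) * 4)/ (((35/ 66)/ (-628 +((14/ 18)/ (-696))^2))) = -45000.69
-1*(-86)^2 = -7396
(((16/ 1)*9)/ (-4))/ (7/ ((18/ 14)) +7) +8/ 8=-53/ 28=-1.89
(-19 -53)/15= -24/5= -4.80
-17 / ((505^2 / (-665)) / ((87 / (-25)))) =-196707 / 1275125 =-0.15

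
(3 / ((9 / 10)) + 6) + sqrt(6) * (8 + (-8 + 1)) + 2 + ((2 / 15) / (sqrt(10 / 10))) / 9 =sqrt(6) + 1532 / 135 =13.80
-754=-754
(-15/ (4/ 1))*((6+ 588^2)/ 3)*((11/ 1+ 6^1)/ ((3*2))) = -1224531.25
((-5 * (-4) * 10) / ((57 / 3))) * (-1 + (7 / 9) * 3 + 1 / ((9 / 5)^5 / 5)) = 18871400 / 1121931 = 16.82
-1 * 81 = -81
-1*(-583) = 583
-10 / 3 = -3.33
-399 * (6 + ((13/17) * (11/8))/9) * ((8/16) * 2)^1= -995771/408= -2440.62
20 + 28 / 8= 47 / 2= 23.50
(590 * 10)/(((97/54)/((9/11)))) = 2687.35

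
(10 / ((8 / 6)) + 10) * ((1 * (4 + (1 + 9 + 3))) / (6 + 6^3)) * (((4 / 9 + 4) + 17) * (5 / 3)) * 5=2870875 / 11988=239.48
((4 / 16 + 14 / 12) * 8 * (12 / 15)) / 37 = 136 / 555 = 0.25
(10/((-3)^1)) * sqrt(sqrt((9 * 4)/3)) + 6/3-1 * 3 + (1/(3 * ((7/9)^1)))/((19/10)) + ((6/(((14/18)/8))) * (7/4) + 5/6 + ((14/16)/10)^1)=-10 * sqrt(2) * 3^(1/4)/3 + 3452033/31920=101.94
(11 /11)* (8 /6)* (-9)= -12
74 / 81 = 0.91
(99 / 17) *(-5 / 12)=-165 / 68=-2.43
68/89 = 0.76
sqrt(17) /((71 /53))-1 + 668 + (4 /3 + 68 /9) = 53*sqrt(17) /71 + 6083 /9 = 678.97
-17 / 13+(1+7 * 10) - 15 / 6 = 1747 / 26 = 67.19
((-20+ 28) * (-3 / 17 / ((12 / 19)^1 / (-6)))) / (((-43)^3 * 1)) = -228 / 1351619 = -0.00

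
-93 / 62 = -3 / 2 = -1.50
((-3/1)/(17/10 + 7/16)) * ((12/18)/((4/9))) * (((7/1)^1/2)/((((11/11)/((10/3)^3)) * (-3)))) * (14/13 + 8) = 16520000/20007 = 825.71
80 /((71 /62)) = 69.86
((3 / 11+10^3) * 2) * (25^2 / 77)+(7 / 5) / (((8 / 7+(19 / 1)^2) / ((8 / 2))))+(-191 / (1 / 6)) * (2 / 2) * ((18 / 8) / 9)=342506324099 / 21471450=15951.71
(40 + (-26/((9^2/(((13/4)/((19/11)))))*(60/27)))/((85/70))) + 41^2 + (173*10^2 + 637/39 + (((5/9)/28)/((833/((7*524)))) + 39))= 18115138081/949620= 19076.20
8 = 8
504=504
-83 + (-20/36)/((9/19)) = -6818/81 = -84.17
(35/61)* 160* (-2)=-11200/61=-183.61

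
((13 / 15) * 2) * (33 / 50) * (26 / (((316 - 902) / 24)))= -44616 / 36625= -1.22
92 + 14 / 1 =106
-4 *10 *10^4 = -400000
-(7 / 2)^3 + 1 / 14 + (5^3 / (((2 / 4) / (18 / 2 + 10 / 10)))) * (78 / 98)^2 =29597829 / 19208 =1540.91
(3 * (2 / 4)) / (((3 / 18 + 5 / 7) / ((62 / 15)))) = 1302 / 185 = 7.04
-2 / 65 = -0.03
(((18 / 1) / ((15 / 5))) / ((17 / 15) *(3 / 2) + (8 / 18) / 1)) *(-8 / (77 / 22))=-8640 / 1351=-6.40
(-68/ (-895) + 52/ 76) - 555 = -9424848/ 17005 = -554.24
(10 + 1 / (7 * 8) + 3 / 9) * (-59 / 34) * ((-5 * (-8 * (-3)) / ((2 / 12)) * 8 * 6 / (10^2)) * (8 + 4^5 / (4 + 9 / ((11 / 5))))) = 44234984736 / 52955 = 835331.60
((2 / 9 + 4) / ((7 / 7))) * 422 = 16036 / 9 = 1781.78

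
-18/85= -0.21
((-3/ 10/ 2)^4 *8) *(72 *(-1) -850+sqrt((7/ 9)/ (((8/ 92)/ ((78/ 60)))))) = -37341/ 10000+27 *sqrt(10465)/ 200000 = -3.72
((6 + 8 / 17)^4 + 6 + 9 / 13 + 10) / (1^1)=1769.66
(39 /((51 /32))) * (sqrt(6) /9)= 416 * sqrt(6) /153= 6.66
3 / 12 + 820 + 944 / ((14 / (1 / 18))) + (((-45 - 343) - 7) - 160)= 67787 / 252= 269.00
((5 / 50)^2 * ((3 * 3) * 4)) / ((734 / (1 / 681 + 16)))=0.01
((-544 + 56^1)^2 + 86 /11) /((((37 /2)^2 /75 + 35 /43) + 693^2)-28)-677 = -46099777485349 /68144122937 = -676.50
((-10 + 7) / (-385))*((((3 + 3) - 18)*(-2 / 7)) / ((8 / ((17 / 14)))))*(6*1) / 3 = 153 / 18865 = 0.01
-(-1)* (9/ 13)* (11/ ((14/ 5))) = 495/ 182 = 2.72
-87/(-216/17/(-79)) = -38947/72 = -540.93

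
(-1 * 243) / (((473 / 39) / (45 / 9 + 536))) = -5127057 / 473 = -10839.44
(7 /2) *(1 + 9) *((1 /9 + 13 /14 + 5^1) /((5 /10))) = 3805 /9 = 422.78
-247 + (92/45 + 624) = 17057/45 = 379.04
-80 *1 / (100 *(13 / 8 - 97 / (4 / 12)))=32 / 11575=0.00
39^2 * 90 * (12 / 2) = 821340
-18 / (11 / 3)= -54 / 11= -4.91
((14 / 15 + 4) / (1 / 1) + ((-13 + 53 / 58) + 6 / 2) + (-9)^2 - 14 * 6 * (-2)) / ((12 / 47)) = 10011799 / 10440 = 958.98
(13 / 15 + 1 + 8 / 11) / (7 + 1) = 107 / 330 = 0.32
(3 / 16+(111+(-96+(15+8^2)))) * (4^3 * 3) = 18084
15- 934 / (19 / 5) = -4385 / 19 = -230.79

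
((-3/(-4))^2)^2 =81/256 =0.32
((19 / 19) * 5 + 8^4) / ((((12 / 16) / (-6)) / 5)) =-164040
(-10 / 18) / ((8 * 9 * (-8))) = 5 / 5184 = 0.00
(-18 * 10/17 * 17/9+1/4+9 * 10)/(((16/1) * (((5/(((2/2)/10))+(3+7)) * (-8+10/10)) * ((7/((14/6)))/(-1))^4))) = -281/2177280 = -0.00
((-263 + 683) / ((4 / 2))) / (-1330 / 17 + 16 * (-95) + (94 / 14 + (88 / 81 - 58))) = -2024190 / 15889261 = -0.13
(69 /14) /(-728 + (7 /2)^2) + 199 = 3988021 /20041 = 198.99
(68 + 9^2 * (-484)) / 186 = -19568 / 93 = -210.41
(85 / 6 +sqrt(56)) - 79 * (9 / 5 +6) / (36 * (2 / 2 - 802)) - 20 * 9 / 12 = -39023 / 48060 +2 * sqrt(14) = 6.67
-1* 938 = -938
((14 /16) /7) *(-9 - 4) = -13 /8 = -1.62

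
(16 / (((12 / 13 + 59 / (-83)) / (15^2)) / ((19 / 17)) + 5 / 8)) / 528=12300600 / 254042459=0.05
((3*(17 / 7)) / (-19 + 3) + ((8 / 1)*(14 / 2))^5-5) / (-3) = -20560652767 / 112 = -183577256.85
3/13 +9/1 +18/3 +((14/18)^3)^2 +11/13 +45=423493591/6908733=61.30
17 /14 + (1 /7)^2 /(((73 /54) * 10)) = 43489 /35770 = 1.22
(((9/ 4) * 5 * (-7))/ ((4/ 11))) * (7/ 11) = -2205/ 16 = -137.81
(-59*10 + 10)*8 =-4640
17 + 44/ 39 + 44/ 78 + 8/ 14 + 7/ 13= 1802/ 91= 19.80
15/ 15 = 1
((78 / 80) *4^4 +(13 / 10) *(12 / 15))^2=39262756 / 625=62820.41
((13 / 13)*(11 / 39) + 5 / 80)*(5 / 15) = 215 / 1872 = 0.11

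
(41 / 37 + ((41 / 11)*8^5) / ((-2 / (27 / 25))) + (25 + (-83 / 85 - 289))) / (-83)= 11453870982 / 14356925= 797.79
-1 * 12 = -12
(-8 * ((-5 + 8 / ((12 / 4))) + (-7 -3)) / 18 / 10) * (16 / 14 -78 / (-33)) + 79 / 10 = 7563 / 770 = 9.82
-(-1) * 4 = 4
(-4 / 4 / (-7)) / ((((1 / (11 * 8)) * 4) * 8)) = 11 / 28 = 0.39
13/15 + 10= 163/15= 10.87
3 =3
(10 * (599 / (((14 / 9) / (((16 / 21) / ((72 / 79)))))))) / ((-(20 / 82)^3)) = -3261410641 / 14700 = -221864.67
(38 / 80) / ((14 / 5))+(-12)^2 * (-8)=-129005 / 112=-1151.83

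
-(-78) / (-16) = -39 / 8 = -4.88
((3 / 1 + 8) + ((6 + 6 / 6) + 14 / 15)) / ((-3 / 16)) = -4544 / 45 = -100.98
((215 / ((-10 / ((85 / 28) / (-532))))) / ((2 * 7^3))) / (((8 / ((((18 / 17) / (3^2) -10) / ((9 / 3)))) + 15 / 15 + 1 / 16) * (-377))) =215 / 619141068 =0.00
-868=-868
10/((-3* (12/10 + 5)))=-50/93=-0.54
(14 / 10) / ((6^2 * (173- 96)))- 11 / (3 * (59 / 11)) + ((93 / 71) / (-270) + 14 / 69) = -0.49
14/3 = 4.67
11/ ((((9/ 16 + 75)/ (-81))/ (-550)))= 2613600/ 403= 6485.36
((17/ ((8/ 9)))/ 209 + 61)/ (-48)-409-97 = -40711681/ 80256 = -507.27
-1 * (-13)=13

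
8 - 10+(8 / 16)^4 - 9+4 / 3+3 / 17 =-7693 / 816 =-9.43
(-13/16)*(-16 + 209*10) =-13481/8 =-1685.12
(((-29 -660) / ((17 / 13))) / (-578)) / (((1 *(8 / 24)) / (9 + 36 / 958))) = 116324559 / 4706654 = 24.71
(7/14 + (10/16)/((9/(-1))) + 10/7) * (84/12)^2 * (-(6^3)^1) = -19677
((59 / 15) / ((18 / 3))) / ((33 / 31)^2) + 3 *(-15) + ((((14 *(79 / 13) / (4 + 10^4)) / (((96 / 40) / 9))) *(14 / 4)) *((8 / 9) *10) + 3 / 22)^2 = -8940757100607833 / 207211795027380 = -43.15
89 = 89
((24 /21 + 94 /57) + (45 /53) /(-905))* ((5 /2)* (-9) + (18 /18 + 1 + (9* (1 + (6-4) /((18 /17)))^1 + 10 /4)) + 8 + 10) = 277758286 /3827607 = 72.57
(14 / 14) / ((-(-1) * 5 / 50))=10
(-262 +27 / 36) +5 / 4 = -260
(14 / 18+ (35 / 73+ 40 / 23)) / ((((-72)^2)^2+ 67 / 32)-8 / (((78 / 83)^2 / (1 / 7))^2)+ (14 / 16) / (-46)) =18249426127296 / 163676073672879229807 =0.00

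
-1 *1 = -1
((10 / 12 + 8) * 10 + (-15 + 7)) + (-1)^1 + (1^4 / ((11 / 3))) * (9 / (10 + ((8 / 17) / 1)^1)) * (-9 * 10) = 171037 / 2937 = 58.24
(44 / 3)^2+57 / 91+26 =197983 / 819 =241.74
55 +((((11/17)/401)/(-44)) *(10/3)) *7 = 2249575/40902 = 55.00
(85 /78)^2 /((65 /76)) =1.39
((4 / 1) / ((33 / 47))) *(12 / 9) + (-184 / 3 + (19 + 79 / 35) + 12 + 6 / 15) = -69578 / 3465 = -20.08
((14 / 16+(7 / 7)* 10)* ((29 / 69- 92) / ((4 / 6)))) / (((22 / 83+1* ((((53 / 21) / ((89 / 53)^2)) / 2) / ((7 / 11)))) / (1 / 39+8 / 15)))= -1930404368093439 / 2238406438840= -862.40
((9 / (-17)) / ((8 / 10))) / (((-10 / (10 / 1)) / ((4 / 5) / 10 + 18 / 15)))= 72 / 85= 0.85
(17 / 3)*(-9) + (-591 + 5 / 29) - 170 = -23543 / 29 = -811.83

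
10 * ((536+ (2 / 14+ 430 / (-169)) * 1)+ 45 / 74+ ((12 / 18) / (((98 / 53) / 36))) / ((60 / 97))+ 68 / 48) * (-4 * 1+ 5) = 10232561551 / 1838382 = 5566.07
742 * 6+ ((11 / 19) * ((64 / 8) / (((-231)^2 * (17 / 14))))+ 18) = 1000560346 / 223839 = 4470.00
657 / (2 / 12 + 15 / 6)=1971 / 8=246.38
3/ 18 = 1/ 6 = 0.17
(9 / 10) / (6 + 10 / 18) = 81 / 590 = 0.14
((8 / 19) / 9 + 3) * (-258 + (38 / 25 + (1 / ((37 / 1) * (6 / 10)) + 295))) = 55756378 / 474525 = 117.50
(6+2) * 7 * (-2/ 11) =-112/ 11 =-10.18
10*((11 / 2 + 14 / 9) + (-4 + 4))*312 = 66040 / 3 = 22013.33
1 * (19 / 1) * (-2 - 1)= -57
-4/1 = -4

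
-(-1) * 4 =4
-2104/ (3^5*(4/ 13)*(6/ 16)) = -54704/ 729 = -75.04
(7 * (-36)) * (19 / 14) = -342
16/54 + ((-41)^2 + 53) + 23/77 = 3606223/2079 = 1734.59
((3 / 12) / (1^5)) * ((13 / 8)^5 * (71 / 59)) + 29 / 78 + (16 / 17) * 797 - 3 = 3849963452093 / 5127143424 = 750.90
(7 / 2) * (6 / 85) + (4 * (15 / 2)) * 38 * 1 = 96921 / 85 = 1140.25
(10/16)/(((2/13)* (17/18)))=585/136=4.30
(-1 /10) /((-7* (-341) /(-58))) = 29 /11935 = 0.00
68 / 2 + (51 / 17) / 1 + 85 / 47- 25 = 649 / 47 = 13.81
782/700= 391/350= 1.12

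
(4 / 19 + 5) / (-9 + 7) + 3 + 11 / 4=239 / 76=3.14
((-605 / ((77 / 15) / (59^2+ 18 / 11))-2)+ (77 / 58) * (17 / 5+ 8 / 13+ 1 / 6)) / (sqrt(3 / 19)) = -64990656071 * sqrt(57) / 475020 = -1032943.23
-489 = -489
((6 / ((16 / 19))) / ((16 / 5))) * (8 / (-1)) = -285 / 16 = -17.81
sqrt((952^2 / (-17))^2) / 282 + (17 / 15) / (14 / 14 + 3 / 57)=2680781 / 14100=190.13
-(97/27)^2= -12.91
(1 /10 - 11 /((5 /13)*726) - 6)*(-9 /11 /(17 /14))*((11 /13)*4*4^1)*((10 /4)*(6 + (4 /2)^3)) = 4609920 /2431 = 1896.31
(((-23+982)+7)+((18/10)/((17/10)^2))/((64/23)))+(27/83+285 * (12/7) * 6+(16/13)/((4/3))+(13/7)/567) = 77208109287389/19802515824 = 3898.90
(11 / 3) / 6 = 11 / 18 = 0.61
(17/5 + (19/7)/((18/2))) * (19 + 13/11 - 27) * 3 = -530/7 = -75.71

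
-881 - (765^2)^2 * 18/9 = -684976602131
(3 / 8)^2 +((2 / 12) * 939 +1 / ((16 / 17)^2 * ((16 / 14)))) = 322823 / 2048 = 157.63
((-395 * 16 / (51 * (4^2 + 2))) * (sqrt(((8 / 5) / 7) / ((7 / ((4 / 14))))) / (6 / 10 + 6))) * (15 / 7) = -63200 * sqrt(35) / 1731807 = -0.22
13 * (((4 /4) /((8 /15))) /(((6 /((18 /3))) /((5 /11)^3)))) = 24375 /10648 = 2.29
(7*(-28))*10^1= -1960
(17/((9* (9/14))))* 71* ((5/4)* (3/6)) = 42245/324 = 130.39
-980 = -980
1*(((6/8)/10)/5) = 3/200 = 0.02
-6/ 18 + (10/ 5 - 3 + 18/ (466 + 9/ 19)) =-34426/ 26589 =-1.29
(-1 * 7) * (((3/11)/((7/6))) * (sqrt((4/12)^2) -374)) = 6726/11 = 611.45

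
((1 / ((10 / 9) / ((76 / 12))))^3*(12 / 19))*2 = 233.93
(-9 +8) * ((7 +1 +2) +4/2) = -12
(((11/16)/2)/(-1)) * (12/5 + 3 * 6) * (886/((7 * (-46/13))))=3230799/12880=250.84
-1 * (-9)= 9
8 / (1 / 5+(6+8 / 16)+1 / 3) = 240 / 211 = 1.14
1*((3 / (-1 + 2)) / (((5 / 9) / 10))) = 54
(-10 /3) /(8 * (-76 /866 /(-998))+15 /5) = -1.11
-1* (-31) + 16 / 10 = 163 / 5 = 32.60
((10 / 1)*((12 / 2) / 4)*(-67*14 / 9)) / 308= -335 / 66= -5.08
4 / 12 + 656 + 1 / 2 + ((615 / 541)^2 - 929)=-475678723 / 1756086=-270.87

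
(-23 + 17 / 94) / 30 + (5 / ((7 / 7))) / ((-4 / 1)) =-189 / 94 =-2.01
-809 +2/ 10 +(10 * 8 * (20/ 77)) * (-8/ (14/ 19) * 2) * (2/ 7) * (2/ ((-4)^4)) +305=-9523187/ 18865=-504.81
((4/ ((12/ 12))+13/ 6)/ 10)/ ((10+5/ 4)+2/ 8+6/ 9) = 37/ 730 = 0.05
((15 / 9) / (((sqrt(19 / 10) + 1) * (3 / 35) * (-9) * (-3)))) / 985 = -350 / 430839 + 35 * sqrt(190) / 430839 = 0.00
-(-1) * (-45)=-45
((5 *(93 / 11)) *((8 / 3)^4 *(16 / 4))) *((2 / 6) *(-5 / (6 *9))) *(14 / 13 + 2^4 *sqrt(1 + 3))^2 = -1173893120000 / 4065633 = -288735.63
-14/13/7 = -2/13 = -0.15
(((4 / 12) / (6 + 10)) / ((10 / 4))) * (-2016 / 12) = -7 / 5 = -1.40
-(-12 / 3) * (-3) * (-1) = 12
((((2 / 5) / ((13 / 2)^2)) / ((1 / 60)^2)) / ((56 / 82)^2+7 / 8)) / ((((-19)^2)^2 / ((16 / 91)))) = 0.00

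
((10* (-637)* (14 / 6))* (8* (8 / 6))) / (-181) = 1426880 / 1629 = 875.92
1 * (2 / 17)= 2 / 17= 0.12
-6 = -6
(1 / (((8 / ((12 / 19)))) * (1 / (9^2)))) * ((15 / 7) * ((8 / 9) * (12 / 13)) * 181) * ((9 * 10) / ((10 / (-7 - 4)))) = -348345360 / 1729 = -201472.16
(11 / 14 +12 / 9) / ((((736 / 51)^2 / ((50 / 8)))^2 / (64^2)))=125438101875 / 16047202304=7.82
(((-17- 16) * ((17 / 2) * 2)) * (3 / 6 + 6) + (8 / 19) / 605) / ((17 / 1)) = -83833019 / 390830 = -214.50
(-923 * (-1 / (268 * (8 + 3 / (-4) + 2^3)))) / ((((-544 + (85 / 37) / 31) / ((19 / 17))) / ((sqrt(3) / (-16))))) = 1547303 * sqrt(3) / 53349867024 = 0.00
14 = 14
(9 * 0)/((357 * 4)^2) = 0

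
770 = 770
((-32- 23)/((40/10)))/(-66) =5/24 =0.21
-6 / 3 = -2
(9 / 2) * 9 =81 / 2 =40.50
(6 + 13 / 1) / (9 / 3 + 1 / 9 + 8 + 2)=171 / 118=1.45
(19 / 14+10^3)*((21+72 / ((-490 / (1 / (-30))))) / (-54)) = -13360107 / 34300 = -389.51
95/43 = 2.21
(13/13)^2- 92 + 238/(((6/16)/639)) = 405461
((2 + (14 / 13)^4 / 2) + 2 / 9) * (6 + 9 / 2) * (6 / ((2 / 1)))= 2604322 / 28561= 91.18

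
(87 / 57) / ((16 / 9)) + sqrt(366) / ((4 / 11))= 261 / 304 + 11*sqrt(366) / 4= 53.47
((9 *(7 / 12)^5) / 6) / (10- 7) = 0.03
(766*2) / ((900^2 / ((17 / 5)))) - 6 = -6068489 / 1012500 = -5.99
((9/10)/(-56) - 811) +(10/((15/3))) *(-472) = -1755.02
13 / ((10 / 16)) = 20.80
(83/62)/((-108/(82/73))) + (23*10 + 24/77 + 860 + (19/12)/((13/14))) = 267156764899/244648404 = 1092.00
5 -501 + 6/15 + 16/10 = -494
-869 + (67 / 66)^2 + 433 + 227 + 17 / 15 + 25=-3960391 / 21780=-181.84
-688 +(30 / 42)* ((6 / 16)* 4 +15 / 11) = -685.95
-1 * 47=-47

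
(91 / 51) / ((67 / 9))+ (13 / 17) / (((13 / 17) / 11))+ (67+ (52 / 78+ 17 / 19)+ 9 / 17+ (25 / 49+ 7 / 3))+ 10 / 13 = 83.94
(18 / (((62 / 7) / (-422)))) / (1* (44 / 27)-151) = 717822 / 125023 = 5.74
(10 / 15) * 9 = 6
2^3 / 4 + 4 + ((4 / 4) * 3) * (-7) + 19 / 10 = -131 / 10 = -13.10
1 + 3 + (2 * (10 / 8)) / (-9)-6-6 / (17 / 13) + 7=41 / 306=0.13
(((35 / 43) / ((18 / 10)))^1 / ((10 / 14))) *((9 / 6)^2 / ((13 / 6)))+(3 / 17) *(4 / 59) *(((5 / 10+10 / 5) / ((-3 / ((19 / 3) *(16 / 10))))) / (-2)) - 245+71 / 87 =-7917659799 / 32519266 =-243.48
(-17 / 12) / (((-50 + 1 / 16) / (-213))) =-284 / 47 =-6.04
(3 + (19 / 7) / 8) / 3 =187 / 168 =1.11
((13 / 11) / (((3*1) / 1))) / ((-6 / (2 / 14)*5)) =-13 / 6930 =-0.00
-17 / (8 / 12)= -51 / 2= -25.50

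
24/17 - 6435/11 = -9921/17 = -583.59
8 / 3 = 2.67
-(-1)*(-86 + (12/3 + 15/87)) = -2373/29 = -81.83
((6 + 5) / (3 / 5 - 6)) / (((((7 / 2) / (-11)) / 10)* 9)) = 12100 / 1701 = 7.11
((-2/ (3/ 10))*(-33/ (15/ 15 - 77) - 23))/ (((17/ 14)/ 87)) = 3481450/ 323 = 10778.48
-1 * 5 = -5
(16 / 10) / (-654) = -4 / 1635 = -0.00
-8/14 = -4/7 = -0.57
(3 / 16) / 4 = 3 / 64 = 0.05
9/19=0.47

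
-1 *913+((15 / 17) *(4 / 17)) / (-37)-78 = -10596823 / 10693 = -991.01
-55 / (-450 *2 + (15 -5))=11 / 178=0.06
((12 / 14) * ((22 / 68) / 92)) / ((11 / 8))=6 / 2737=0.00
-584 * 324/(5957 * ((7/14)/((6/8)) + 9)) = -567648/172753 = -3.29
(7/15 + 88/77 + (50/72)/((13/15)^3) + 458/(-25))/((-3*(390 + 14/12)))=0.01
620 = 620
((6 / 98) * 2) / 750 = 1 / 6125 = 0.00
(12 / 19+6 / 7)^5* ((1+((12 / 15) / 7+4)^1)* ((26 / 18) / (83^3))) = 78682803417504 / 832837988019477685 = 0.00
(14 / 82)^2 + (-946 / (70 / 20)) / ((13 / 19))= -60424129 / 152971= -395.00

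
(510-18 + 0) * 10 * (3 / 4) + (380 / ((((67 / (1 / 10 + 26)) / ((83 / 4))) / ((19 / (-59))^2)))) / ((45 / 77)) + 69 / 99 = 326005086743 / 76964910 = 4235.76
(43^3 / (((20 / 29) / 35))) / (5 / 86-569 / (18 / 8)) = -6246149427 / 391382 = -15959.21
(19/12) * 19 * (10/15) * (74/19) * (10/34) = 3515/153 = 22.97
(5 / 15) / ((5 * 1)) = 1 / 15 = 0.07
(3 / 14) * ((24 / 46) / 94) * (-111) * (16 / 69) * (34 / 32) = -5661 / 174041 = -0.03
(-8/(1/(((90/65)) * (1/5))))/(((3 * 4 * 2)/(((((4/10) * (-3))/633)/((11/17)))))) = 204/754325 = 0.00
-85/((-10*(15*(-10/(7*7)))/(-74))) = 30821/150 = 205.47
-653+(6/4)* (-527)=-2887/2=-1443.50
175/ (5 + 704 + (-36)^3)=-175/ 45947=-0.00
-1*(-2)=2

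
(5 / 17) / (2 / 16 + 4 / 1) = 40 / 561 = 0.07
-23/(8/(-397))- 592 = 4395/8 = 549.38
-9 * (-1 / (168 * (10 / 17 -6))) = -51 / 5152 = -0.01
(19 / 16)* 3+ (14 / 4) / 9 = 569 / 144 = 3.95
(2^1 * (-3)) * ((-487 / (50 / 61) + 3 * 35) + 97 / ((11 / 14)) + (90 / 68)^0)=2188.11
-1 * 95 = -95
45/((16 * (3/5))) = 75/16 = 4.69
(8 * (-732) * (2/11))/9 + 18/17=-65774/561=-117.24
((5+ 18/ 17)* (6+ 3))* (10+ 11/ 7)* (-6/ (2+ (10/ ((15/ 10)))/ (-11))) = -7433613/ 2737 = -2715.97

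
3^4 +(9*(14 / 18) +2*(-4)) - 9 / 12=317 / 4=79.25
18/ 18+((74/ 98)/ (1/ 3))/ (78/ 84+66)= 6781/ 6559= 1.03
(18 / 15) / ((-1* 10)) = -3 / 25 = -0.12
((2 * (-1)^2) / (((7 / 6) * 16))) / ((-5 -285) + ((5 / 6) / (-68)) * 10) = -153 / 414295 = -0.00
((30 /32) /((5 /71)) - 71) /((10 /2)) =-923 /80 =-11.54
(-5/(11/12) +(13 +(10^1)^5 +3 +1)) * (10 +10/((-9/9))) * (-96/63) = 0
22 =22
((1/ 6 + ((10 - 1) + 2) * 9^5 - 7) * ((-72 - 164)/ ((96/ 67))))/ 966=-15405603929/ 139104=-110748.82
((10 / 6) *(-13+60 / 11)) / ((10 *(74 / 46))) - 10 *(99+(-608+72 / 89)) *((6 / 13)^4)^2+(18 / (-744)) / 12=9.68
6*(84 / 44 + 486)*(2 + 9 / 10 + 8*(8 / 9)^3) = 111098689 / 4455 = 24937.98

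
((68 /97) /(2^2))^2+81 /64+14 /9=15456089 /5419584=2.85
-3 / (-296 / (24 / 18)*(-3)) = -1 / 222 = -0.00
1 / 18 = 0.06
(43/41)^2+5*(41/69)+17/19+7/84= 14835995/2938388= 5.05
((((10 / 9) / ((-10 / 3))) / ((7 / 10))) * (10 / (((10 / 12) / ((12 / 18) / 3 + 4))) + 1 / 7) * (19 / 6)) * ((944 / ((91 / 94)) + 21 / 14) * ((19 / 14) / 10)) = -68465063315 / 6742008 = -10155.00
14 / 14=1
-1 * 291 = -291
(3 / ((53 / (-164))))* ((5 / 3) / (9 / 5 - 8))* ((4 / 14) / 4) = 2050 / 11501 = 0.18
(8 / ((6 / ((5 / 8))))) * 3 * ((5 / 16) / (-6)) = -25 / 192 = -0.13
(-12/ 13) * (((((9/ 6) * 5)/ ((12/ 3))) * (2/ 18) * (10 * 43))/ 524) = -1075/ 6812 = -0.16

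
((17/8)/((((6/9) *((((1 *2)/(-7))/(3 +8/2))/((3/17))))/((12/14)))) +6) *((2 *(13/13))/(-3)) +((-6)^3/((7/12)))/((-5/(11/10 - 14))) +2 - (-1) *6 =-1320847/1400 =-943.46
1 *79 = 79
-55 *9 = -495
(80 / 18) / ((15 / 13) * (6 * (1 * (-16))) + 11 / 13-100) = -520 / 24561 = -0.02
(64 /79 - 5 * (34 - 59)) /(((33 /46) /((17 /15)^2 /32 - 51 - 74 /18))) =-30213741689 /3128400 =-9657.89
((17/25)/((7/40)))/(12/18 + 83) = 408/8785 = 0.05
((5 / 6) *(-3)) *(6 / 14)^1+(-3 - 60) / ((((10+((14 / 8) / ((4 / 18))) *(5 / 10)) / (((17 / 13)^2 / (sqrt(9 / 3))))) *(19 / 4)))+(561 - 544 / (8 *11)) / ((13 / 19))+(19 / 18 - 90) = 6494338 / 9009 - 388416 *sqrt(3) / 716053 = 719.93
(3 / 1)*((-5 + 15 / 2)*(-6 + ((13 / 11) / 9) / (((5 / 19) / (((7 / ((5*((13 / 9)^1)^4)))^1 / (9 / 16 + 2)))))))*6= -1323681642 / 4954235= -267.18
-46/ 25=-1.84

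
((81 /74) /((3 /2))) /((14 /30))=405 /259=1.56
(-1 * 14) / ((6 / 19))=-133 / 3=-44.33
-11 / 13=-0.85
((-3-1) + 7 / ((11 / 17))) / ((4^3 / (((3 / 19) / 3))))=75 / 13376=0.01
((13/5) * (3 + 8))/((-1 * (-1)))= 143/5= 28.60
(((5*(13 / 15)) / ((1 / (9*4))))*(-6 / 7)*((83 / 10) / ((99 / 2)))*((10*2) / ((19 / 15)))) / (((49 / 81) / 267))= -11201055840 / 71687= -156249.47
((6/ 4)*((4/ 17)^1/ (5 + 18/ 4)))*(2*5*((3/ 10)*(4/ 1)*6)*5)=4320/ 323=13.37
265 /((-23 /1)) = -265 /23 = -11.52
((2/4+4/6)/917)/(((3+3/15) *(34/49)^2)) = 12005/14537856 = 0.00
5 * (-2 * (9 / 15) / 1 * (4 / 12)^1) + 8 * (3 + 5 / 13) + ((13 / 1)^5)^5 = 91733330193268616658399616335 / 13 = 7056410014866816666030740000.00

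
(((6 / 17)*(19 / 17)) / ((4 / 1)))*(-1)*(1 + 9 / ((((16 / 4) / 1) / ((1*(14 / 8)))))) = -4503 / 9248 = -0.49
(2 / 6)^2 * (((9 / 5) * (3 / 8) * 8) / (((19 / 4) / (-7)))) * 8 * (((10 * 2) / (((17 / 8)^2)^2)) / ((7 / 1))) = -1572864 / 1586899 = -0.99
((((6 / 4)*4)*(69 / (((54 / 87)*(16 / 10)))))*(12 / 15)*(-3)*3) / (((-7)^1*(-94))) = -6003 / 1316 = -4.56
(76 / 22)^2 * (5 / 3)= 7220 / 363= 19.89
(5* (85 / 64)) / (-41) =-425 / 2624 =-0.16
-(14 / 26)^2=-49 / 169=-0.29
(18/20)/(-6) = -3/20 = -0.15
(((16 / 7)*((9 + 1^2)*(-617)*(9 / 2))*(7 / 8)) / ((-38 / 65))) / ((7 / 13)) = 23461425 / 133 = 176401.69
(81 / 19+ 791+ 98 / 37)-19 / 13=7278759 / 9139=796.45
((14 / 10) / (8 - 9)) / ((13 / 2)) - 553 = -35959 / 65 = -553.22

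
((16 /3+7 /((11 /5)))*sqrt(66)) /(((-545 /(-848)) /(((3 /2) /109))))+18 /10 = 119144*sqrt(66) /653455+9 /5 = 3.28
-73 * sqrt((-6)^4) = -2628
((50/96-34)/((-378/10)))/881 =8035/7992432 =0.00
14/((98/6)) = 6/7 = 0.86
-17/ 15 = -1.13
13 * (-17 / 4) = -221 / 4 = -55.25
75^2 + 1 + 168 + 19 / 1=5813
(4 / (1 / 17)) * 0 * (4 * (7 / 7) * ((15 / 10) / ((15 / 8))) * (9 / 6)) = 0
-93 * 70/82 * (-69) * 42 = 9432990/41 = 230072.93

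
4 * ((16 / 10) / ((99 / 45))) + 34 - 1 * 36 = 10 / 11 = 0.91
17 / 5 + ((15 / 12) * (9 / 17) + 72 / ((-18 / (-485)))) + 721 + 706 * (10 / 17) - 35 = 1035421 / 340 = 3045.36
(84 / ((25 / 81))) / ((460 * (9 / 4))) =756 / 2875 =0.26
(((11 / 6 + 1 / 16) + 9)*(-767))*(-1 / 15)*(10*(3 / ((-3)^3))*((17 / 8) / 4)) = -6819397 / 20736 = -328.87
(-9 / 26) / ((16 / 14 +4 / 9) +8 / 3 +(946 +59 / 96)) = -9072 / 24920363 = -0.00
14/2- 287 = -280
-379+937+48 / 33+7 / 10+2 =61837 / 110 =562.15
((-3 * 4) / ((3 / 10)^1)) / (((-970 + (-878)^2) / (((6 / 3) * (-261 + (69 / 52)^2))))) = 389435 / 14457274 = 0.03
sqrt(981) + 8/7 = 8/7 + 3*sqrt(109) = 32.46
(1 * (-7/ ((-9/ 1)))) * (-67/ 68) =-469/ 612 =-0.77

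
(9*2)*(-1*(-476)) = 8568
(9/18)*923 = 923/2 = 461.50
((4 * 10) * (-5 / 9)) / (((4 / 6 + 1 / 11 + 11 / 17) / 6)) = -18700 / 197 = -94.92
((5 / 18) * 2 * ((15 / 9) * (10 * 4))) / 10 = 100 / 27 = 3.70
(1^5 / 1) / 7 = 1 / 7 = 0.14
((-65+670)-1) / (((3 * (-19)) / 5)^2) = 15100 / 3249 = 4.65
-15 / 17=-0.88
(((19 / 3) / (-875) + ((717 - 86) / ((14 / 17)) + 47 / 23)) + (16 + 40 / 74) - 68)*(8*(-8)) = -102478185184 / 2233875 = -45874.63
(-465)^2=216225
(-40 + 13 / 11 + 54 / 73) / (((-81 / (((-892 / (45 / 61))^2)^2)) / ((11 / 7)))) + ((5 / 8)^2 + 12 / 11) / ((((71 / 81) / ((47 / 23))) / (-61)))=308128929144855722149837825529 / 195125854520520000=1579129172307.88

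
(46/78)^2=529/1521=0.35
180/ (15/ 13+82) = 2340/ 1081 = 2.16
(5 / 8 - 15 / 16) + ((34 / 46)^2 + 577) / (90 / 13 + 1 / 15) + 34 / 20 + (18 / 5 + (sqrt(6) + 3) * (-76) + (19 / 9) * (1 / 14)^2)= -76 * sqrt(6) - 3570811492327 / 25437832560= -326.54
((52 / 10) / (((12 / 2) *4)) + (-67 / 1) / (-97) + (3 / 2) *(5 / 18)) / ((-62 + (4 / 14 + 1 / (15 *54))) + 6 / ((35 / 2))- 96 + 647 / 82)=-29856897 / 3370711588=-0.01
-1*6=-6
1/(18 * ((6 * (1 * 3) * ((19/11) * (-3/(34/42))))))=-187/387828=-0.00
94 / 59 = 1.59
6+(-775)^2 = 600631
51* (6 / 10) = 30.60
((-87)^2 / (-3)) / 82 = -2523 / 82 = -30.77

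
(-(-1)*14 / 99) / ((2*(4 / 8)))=14 / 99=0.14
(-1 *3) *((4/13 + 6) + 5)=-441/13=-33.92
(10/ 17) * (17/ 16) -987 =-7891/ 8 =-986.38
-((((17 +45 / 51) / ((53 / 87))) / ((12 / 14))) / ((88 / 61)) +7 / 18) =-4304363 / 178398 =-24.13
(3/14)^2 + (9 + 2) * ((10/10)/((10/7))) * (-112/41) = -843307/40180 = -20.99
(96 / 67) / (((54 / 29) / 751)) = 348464 / 603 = 577.88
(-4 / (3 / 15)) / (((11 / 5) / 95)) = -9500 / 11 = -863.64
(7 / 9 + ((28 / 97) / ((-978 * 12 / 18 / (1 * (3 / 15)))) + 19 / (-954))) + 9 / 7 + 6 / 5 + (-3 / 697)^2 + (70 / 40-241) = -40352830976650733 / 170981866963740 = -236.01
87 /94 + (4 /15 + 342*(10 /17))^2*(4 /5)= 992168741299 /30561750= 32464.40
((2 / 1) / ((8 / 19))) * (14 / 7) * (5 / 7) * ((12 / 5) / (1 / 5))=570 / 7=81.43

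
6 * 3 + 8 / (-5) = 82 / 5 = 16.40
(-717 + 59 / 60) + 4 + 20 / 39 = -184991 / 260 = -711.50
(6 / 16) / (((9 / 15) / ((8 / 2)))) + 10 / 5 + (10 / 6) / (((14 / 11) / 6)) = 12.36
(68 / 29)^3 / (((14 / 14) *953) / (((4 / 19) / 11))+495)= 0.00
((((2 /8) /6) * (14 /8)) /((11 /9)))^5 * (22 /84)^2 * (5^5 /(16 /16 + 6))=4134375 /178643795968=0.00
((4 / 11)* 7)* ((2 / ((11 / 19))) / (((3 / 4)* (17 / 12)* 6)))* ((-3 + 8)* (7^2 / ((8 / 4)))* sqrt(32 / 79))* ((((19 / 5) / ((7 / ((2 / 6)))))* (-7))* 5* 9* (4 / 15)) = -63397376* sqrt(158) / 487509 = -1634.62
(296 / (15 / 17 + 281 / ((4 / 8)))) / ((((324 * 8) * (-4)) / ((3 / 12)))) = -629 / 49605696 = -0.00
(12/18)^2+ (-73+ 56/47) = -30187/423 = -71.36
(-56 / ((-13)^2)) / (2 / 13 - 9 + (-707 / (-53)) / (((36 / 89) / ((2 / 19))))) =1015056 / 16464383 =0.06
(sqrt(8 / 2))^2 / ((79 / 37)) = 148 / 79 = 1.87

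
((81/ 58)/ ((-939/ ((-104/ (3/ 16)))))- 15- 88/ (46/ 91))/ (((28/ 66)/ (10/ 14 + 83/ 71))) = -86715079308/ 103759187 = -835.73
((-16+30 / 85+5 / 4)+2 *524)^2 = 4939981225 / 4624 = 1068335.04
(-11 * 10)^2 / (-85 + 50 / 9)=-1980 / 13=-152.31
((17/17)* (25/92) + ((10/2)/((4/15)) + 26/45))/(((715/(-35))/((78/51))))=-283997/193545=-1.47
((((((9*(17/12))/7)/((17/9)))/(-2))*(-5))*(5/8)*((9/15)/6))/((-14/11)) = -1485/12544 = -0.12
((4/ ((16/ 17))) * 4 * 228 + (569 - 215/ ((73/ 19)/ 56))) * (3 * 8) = 2297400/ 73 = 31471.23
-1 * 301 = -301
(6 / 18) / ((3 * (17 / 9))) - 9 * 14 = -2141 / 17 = -125.94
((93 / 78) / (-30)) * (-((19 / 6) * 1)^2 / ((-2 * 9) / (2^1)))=-11191 / 252720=-0.04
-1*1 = -1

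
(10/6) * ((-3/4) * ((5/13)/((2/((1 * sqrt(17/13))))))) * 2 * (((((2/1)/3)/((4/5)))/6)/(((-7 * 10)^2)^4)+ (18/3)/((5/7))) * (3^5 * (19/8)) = -2665.25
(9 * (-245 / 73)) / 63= -35 / 73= -0.48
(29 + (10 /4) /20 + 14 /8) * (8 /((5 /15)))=741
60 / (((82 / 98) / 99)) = 291060 / 41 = 7099.02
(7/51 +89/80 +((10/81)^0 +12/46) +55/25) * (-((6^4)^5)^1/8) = -841763832102936576/391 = -2152848675455080.76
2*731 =1462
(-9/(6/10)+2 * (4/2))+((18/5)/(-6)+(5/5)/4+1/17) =-11.29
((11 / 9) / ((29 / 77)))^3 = 607645423 / 17779581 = 34.18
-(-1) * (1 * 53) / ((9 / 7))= 371 / 9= 41.22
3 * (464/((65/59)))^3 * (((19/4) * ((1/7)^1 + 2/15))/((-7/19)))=-53697638281358336/67283125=-798084783.98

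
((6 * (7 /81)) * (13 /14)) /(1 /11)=143 /27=5.30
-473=-473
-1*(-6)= 6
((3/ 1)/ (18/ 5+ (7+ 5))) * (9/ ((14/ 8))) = 90/ 91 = 0.99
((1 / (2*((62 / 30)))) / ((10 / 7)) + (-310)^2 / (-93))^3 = -56772312885760753 / 51478848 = -1102827959.28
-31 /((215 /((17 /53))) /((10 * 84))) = -88536 /2279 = -38.85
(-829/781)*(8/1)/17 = -6632/13277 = -0.50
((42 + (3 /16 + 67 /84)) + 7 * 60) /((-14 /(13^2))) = -26290147 /4704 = -5588.89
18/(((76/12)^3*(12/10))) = 405/6859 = 0.06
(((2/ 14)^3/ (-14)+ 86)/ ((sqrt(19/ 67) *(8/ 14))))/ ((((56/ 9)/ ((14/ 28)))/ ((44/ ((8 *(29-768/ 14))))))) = -40884129 *sqrt(1273)/ 301971712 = -4.83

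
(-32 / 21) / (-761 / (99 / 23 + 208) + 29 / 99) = 2578224 / 5569165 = 0.46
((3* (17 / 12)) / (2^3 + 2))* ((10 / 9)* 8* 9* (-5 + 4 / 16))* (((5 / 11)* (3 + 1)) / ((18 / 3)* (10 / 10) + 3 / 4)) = -12920 / 297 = -43.50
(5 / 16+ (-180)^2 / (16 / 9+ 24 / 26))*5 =75817975 / 1264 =59982.58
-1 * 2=-2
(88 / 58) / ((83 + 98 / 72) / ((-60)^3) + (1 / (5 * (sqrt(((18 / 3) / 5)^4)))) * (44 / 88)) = 342144000 / 15571927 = 21.97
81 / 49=1.65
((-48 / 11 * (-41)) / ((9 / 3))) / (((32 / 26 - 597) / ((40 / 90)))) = -34112 / 766755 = -0.04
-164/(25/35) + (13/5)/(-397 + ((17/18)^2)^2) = -47748924436/207959755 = -229.61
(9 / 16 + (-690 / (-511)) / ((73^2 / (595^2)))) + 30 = 120.27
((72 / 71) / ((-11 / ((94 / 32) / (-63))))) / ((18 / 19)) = 893 / 196812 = 0.00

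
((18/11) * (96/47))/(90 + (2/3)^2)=7776/210419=0.04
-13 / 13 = -1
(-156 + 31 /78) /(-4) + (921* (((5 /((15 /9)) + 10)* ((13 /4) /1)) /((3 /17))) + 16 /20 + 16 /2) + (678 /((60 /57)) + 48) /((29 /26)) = 10005773963 /45240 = 221170.95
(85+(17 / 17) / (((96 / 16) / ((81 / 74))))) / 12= 12607 / 1776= 7.10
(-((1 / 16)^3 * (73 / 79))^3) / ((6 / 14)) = -2723119 / 101644146271322112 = -0.00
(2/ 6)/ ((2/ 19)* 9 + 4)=0.07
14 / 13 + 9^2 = 1067 / 13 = 82.08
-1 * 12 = -12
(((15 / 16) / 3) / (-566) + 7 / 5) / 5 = 63367 / 226400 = 0.28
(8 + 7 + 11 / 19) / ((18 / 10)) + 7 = 2677 / 171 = 15.65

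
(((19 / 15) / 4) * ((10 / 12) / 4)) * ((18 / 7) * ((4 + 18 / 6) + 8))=285 / 112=2.54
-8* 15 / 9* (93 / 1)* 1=-1240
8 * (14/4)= 28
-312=-312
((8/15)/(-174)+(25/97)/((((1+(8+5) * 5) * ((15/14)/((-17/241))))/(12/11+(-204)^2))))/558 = -19753487084/1029885306615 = -0.02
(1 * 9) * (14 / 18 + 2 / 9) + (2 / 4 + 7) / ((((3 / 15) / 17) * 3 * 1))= 443 / 2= 221.50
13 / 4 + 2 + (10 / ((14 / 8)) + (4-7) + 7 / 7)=251 / 28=8.96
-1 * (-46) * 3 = 138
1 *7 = 7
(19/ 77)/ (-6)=-19/ 462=-0.04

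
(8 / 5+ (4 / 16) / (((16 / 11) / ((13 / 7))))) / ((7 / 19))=81681 / 15680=5.21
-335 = -335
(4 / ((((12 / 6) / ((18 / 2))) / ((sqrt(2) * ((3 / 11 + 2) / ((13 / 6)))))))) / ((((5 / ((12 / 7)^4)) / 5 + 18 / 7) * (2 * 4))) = 9797760 * sqrt(2) / 11155573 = 1.24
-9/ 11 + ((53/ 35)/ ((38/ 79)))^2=176920559/ 19457900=9.09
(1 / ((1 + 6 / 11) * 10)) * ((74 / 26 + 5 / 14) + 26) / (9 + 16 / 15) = 175395 / 934388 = 0.19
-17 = -17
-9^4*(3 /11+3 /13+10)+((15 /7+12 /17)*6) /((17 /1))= -19935609444 /289289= -68912.44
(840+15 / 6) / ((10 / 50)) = 4212.50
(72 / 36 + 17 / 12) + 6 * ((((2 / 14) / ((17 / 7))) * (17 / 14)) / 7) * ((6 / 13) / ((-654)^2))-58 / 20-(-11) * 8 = 40194694297 / 454091820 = 88.52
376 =376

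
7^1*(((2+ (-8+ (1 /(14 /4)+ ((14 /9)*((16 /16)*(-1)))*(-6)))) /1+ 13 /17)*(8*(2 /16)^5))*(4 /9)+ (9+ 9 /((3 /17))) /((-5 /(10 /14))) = -28190005 /3290112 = -8.57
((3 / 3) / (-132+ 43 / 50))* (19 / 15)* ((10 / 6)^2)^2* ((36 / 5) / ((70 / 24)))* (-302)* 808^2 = 14984534528000 / 413091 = 36274173.31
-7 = -7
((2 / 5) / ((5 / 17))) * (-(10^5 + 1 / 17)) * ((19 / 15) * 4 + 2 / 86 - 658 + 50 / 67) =31941045655506 / 360125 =88694330.18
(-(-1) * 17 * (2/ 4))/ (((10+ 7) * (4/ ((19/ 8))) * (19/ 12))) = 3/ 16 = 0.19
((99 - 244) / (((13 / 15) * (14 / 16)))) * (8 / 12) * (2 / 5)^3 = -3712 / 455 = -8.16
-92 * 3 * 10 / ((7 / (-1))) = 394.29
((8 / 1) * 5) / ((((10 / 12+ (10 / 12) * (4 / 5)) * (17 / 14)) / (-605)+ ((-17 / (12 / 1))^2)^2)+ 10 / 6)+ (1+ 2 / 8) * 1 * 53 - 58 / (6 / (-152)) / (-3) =-7494126079397 / 17993111436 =-416.50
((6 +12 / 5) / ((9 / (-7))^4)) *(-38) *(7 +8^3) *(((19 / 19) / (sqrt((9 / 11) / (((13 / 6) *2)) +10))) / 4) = -4748.22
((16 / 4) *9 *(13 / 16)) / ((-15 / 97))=-3783 / 20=-189.15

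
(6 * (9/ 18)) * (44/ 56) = 33/ 14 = 2.36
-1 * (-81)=81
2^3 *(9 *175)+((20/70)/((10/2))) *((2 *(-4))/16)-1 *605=419824/35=11994.97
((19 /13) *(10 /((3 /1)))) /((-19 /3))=-10 /13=-0.77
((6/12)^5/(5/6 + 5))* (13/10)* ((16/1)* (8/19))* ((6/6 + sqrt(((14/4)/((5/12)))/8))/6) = 26/3325 + 13* sqrt(105)/16625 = 0.02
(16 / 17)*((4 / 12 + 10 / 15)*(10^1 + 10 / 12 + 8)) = 904 / 51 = 17.73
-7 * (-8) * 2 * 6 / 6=112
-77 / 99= -7 / 9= -0.78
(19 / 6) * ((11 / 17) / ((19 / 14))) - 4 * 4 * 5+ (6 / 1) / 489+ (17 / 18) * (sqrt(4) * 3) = -201760 / 2771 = -72.81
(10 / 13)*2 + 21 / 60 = 491 / 260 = 1.89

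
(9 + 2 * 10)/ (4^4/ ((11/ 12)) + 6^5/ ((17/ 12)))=5423/ 1078656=0.01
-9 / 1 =-9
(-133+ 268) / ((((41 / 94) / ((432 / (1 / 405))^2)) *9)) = 43161512256000 / 41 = 1052719811121.95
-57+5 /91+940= 80358 /91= 883.05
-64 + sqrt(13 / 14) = -64 + sqrt(182) / 14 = -63.04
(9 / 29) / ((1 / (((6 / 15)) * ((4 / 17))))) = 72 / 2465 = 0.03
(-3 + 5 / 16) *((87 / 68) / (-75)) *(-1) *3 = -3741 / 27200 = -0.14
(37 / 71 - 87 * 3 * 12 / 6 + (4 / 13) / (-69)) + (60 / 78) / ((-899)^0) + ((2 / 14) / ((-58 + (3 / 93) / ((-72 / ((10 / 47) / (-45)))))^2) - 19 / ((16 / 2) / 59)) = -24885206775780673556783 / 37656985350816963768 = -660.84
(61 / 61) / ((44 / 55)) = 5 / 4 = 1.25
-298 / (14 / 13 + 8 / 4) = -1937 / 20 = -96.85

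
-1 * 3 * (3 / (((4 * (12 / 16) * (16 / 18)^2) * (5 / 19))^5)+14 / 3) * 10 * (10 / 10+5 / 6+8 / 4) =-8435020765075151 / 2013265920000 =-4189.72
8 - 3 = 5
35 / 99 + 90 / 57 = 3635 / 1881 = 1.93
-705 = -705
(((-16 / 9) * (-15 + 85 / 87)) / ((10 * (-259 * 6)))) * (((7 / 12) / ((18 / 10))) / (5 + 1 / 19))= -5795 / 56319624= -0.00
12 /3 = 4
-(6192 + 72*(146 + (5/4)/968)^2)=-2887853899617/1874048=-1540971.15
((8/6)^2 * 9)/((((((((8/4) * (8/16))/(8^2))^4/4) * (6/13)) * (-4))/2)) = -3489660928/3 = -1163220309.33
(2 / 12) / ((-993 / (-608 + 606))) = 1 / 2979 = 0.00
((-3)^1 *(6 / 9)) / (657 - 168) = -2 / 489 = -0.00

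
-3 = -3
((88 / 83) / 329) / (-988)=-22 / 6744829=-0.00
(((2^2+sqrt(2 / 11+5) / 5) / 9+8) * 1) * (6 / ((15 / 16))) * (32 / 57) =1024 * sqrt(627) / 141075+4096 / 135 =30.52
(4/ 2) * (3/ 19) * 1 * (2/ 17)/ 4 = 3/ 323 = 0.01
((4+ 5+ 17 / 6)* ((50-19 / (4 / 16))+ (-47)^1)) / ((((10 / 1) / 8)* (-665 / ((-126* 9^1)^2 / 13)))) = 634772376 / 6175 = 102797.15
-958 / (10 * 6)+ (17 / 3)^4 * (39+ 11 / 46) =376739783 / 9315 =40444.42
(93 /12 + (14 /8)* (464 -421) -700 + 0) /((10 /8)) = -493.60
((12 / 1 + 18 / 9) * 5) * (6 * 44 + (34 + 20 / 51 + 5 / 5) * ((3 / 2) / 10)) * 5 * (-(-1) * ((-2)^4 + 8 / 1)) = 38457300 / 17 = 2262194.12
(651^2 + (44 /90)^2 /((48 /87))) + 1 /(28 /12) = 24029565563 /56700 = 423801.86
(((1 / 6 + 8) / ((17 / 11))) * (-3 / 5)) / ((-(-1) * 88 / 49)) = -2401 / 1360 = -1.77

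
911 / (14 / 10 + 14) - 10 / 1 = 3785 / 77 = 49.16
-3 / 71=-0.04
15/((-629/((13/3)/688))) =-65/432752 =-0.00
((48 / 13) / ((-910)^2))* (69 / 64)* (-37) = -7659 / 43061200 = -0.00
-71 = -71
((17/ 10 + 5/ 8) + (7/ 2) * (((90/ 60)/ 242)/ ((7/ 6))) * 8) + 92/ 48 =63749/ 14520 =4.39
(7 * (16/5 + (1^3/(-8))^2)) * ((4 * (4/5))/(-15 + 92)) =1029/1100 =0.94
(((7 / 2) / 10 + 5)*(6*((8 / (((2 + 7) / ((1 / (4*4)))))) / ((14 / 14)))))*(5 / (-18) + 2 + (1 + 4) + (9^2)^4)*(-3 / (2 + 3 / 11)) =-911987973523 / 9000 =-101331997.06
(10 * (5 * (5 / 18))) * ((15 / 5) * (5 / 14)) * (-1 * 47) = -29375 / 42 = -699.40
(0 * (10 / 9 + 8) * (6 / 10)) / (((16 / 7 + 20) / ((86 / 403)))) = 0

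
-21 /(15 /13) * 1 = -91 /5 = -18.20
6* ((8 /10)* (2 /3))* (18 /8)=36 /5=7.20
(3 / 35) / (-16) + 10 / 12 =1391 / 1680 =0.83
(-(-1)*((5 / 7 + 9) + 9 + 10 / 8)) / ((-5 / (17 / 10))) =-9503 / 1400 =-6.79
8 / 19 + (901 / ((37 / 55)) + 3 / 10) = 9420519 / 7030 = 1340.05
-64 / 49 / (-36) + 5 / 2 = 2237 / 882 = 2.54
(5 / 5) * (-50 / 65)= -10 / 13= -0.77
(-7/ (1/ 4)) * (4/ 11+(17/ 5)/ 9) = -10276/ 495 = -20.76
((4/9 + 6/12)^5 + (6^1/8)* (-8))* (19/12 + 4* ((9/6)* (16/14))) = -1004506237/22674816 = -44.30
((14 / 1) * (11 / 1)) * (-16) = -2464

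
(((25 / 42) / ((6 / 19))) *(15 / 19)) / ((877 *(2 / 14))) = 0.01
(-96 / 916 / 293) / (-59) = 24 / 3958723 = 0.00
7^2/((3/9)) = 147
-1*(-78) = 78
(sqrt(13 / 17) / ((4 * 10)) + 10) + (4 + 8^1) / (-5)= 7.62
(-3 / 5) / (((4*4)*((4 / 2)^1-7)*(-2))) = -3 / 800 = -0.00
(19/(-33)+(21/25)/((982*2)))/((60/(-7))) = 6525449/97218000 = 0.07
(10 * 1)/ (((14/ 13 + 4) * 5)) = 13/ 33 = 0.39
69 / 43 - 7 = -5.40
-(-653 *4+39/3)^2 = -6754801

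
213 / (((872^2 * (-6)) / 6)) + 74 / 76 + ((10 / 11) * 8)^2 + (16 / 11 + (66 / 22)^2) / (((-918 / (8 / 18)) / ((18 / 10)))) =53.86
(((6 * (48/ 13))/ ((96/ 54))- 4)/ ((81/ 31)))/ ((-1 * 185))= -682/ 38961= -0.02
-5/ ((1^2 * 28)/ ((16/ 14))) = -10/ 49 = -0.20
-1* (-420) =420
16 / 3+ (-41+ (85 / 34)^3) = -481 / 24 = -20.04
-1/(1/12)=-12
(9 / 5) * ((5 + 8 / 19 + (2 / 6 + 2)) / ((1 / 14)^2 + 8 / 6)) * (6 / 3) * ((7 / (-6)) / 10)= -909636 / 373825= -2.43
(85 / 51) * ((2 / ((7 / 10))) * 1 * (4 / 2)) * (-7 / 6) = -100 / 9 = -11.11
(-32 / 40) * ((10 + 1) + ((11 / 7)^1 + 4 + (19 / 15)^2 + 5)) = -146008 / 7875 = -18.54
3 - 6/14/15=104/35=2.97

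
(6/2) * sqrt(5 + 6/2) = 6 * sqrt(2) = 8.49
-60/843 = -20/281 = -0.07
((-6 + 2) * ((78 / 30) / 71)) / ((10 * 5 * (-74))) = 13 / 328375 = 0.00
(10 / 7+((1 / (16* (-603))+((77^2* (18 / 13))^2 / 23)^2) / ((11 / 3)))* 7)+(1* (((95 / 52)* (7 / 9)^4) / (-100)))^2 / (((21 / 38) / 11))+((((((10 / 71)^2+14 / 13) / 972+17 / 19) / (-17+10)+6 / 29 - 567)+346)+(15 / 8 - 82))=1466518561258192681167630781087622456136383 / 89469335950003328074733577600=16391298154685.12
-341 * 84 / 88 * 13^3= -1430247 / 2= -715123.50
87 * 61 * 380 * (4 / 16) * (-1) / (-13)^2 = -504165 / 169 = -2983.22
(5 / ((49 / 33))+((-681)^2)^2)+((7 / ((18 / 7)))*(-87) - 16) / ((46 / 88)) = 727166088750160 / 3381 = 215074264640.69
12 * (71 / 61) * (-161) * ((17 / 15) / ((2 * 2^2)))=-194327 / 610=-318.57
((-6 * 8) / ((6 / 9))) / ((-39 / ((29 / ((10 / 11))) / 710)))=1914 / 23075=0.08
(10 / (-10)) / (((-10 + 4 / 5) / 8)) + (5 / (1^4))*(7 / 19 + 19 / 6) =48625 / 2622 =18.55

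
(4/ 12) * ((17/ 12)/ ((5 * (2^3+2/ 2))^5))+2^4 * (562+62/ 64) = 59836935093767/ 6643012500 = 9007.50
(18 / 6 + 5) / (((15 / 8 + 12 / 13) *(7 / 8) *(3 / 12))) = 26624 / 2037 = 13.07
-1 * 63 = -63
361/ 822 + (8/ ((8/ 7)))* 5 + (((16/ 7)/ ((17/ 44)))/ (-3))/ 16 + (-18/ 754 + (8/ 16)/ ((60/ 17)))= 26134057507/ 737547720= 35.43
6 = 6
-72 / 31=-2.32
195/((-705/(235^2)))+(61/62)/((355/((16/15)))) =-15275.00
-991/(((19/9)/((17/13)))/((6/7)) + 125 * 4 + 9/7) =-1.97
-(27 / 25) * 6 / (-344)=81 / 4300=0.02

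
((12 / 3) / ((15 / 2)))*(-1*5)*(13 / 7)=-104 / 21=-4.95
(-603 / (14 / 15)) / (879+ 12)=-335 / 462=-0.73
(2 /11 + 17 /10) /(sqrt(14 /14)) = 207 /110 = 1.88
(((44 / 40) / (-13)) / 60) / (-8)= 11 / 62400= 0.00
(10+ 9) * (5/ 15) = 19/ 3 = 6.33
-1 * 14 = -14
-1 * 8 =-8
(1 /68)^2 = 1 /4624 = 0.00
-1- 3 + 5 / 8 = -27 / 8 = -3.38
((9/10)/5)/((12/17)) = 0.26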